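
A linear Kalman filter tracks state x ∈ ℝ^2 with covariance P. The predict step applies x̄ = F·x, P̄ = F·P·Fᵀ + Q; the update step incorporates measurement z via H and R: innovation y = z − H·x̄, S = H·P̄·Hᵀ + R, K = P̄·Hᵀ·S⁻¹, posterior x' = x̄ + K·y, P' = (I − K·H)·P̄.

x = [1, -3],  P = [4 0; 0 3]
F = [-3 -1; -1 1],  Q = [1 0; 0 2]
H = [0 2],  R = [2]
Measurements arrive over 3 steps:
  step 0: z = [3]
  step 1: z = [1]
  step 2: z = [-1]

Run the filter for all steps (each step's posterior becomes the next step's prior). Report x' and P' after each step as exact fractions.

step 0: x' = [99/19, 23/19], P' = [598/19 9/19; 9/19 9/19]
step 1: x' = [-5537/1273, 29/67], P' = [37426/1273 93/67; 93/67 33/67]
step 2: x' = [-190961/75403, -30977/75403], P' = [2327110/75403 108117/75403; 108117/75403 37065/75403]

step 0: x̄ = F·x = [0, -4]
step 0: P̄ = F·P·Fᵀ + Q = [40 9; 9 9]
step 0: y = z − H·x̄ = [11]
step 0: S = H·P̄·Hᵀ + R = [38]
step 0: K = P̄·Hᵀ·S⁻¹ = [9/19; 9/19]
step 0: x' = x̄ + K·y = [99/19, 23/19]
step 0: P' = (I − K·H)·P̄ = [598/19 9/19; 9/19 9/19]
step 1: x̄ = F·x = [-320/19, -4]
step 1: P̄ = F·P·Fᵀ + Q = [5464/19 93; 93 33]
step 1: y = z − H·x̄ = [9]
step 1: S = H·P̄·Hᵀ + R = [134]
step 1: K = P̄·Hᵀ·S⁻¹ = [93/67; 33/67]
step 1: x' = x̄ + K·y = [-5537/1273, 29/67]
step 1: P' = (I − K·H)·P̄ = [37426/1273 93/67; 93/67 33/67]
step 2: x̄ = F·x = [16060/1273, 6088/1273]
step 2: P̄ = F·P·Fᵀ + Q = [349336/1273 108117/1273; 108117/1273 37065/1273]
step 2: y = z − H·x̄ = [-13449/1273]
step 2: S = H·P̄·Hᵀ + R = [150806/1273]
step 2: K = P̄·Hᵀ·S⁻¹ = [108117/75403; 37065/75403]
step 2: x' = x̄ + K·y = [-190961/75403, -30977/75403]
step 2: P' = (I − K·H)·P̄ = [2327110/75403 108117/75403; 108117/75403 37065/75403]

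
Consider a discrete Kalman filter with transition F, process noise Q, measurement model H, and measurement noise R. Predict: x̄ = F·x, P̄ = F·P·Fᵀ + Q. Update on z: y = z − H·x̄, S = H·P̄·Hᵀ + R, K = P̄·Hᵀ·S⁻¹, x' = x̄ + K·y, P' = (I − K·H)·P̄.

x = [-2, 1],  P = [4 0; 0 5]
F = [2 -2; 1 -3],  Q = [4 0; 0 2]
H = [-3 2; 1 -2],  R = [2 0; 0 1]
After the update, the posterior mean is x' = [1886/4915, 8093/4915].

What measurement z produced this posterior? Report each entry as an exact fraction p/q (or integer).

z = [2, -3]

x̄ = F·x = [-6, -5]
P̄ = F·P·Fᵀ + Q = [40 38; 38 51]
S = H·P̄·Hᵀ + R = [110 -20; -20 93]
K = P̄·Hᵀ·S⁻¹ = [-2406/4915 -484/983; -1198/4915 -728/983]
x' − x̄ = [31376/4915, 32668/4915] = K·y
y = (KᵀK)⁻¹·Kᵀ·(x' − x̄) = [-6, -7]
z = y + H·x̄ = [-6, -7] + [8, 4] = [2, -3]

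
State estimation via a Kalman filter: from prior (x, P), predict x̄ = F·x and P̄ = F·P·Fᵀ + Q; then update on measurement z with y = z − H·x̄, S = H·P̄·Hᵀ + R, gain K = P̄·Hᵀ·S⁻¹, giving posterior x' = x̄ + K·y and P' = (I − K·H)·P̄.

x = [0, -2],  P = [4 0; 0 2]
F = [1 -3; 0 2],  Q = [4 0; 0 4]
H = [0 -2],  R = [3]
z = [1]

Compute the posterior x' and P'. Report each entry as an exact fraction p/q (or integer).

x̄ = F·x = [6, -4]
P̄ = F·P·Fᵀ + Q = [26 -12; -12 12]
y = z − H·x̄ = [-7]
S = H·P̄·Hᵀ + R = [51]
K = P̄·Hᵀ·S⁻¹ = [8/17; -8/17]
x' = x̄ + K·y = [46/17, -12/17]
P' = (I − K·H)·P̄ = [250/17 -12/17; -12/17 12/17]

x' = [46/17, -12/17]
P' = [250/17 -12/17; -12/17 12/17]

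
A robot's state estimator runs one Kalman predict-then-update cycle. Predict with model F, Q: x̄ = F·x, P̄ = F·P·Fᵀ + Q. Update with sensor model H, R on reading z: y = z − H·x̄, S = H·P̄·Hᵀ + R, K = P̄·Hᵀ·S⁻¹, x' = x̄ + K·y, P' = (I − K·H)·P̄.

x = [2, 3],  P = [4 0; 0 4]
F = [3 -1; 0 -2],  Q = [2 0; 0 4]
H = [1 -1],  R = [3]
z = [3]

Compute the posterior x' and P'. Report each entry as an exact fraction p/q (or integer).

x' = [-57/49, -222/49]
P' = [902/49 800/49; 800/49 836/49]

x̄ = F·x = [3, -6]
P̄ = F·P·Fᵀ + Q = [42 8; 8 20]
y = z − H·x̄ = [-6]
S = H·P̄·Hᵀ + R = [49]
K = P̄·Hᵀ·S⁻¹ = [34/49; -12/49]
x' = x̄ + K·y = [-57/49, -222/49]
P' = (I − K·H)·P̄ = [902/49 800/49; 800/49 836/49]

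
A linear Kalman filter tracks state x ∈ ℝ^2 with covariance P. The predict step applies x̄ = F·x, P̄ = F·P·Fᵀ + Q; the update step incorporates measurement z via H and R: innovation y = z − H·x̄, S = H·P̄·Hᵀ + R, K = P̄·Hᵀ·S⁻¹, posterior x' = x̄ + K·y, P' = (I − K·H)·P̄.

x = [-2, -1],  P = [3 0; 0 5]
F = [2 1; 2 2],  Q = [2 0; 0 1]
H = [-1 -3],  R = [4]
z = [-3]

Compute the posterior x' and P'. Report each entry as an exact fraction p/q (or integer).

x' = [-25/226, 217/226]
P' = [1363/452 -341/452; -341/452 275/452]

x̄ = F·x = [-5, -6]
P̄ = F·P·Fᵀ + Q = [19 22; 22 33]
y = z − H·x̄ = [-26]
S = H·P̄·Hᵀ + R = [452]
K = P̄·Hᵀ·S⁻¹ = [-85/452; -121/452]
x' = x̄ + K·y = [-25/226, 217/226]
P' = (I − K·H)·P̄ = [1363/452 -341/452; -341/452 275/452]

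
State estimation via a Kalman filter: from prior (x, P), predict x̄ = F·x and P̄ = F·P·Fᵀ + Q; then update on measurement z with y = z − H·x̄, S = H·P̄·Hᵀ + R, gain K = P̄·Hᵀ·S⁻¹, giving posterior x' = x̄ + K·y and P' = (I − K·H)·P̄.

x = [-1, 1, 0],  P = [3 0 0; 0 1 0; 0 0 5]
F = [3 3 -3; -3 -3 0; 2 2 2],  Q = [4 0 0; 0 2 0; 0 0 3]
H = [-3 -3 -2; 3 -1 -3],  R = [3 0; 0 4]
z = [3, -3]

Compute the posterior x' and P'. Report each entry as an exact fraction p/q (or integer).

x' = [-1020/829, 428/829, -327/829]
P' = [29271/4145 -181844/12435 48759/4145; -181844/12435 1160686/37305 -103662/4145; 48759/4145 -103662/4145 84441/4145]

x̄ = F·x = [0, 0, 0]
P̄ = F·P·Fᵀ + Q = [85 -36 -6; -36 38 -24; -6 -24 39]
y = z − H·x̄ = [3, -3]
S = H·P̄·Hᵀ + R = [258 -483; -483 1338]
K = P̄·Hᵀ·S⁻¹ = [-3487/12435 1613/12435; 6818/37305 398/37305; -1391/4145 -846/4145]
x' = x̄ + K·y = [-1020/829, 428/829, -327/829]
P' = (I − K·H)·P̄ = [29271/4145 -181844/12435 48759/4145; -181844/12435 1160686/37305 -103662/4145; 48759/4145 -103662/4145 84441/4145]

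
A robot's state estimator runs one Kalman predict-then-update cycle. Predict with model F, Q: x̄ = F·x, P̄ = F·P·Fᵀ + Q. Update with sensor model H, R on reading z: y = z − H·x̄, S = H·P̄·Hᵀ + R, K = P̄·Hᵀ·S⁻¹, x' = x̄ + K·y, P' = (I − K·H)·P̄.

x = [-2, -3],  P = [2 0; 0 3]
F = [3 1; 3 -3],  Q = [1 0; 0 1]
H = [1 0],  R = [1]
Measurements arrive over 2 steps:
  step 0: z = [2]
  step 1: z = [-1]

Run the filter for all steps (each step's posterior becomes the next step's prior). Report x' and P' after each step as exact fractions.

step 0: x' = [35/23, 168/23], P' = [22/23 9/23; 9/23 977/23]
step 1: x' = [-979/1275, 4583/425], P' = [1252/1275 -929/425; -929/425 50999/425]

step 0: x̄ = F·x = [-9, 3]
step 0: P̄ = F·P·Fᵀ + Q = [22 9; 9 46]
step 0: y = z − H·x̄ = [11]
step 0: S = H·P̄·Hᵀ + R = [23]
step 0: K = P̄·Hᵀ·S⁻¹ = [22/23; 9/23]
step 0: x' = x̄ + K·y = [35/23, 168/23]
step 0: P' = (I − K·H)·P̄ = [22/23 9/23; 9/23 977/23]
step 1: x̄ = F·x = [273/23, -399/23]
step 1: P̄ = F·P·Fᵀ + Q = [1252/23 -2787/23; -2787/23 8852/23]
step 1: y = z − H·x̄ = [-296/23]
step 1: S = H·P̄·Hᵀ + R = [1275/23]
step 1: K = P̄·Hᵀ·S⁻¹ = [1252/1275; -929/425]
step 1: x' = x̄ + K·y = [-979/1275, 4583/425]
step 1: P' = (I − K·H)·P̄ = [1252/1275 -929/425; -929/425 50999/425]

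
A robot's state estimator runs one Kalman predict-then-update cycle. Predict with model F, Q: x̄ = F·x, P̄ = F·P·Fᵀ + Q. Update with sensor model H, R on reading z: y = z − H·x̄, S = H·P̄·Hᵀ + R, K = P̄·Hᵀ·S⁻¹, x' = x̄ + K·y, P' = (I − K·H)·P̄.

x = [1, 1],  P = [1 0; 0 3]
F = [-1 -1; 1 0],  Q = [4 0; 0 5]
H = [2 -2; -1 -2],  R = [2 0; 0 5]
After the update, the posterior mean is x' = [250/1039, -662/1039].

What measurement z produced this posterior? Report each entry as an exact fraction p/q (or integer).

x̄ = F·x = [-2, 1]
P̄ = F·P·Fᵀ + Q = [8 -1; -1 6]
S = H·P̄·Hᵀ + R = [66 10; 10 33]
K = P̄·Hᵀ·S⁻¹ = [327/1039 -288/1039; -176/1039 -293/1039]
x' − x̄ = [2328/1039, -1701/1039] = K·y
y = (KᵀK)⁻¹·Kᵀ·(x' − x̄) = [8, 1]
z = y + H·x̄ = [8, 1] + [-6, 0] = [2, 1]

z = [2, 1]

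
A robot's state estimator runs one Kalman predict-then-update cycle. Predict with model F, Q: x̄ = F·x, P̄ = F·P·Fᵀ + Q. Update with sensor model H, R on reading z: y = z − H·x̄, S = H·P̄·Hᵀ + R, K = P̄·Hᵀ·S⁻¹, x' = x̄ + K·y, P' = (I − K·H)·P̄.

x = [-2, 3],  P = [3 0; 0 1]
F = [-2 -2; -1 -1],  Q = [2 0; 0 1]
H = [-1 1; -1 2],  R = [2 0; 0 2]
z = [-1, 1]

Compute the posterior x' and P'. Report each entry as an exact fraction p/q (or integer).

x' = [27/28, 19/28]
P' = [83/14 47/14; 47/14 31/14]

x̄ = F·x = [-2, -1]
P̄ = F·P·Fᵀ + Q = [18 8; 8 5]
y = z − H·x̄ = [-2, 1]
S = H·P̄·Hᵀ + R = [9 4; 4 8]
K = P̄·Hᵀ·S⁻¹ = [-9/7 11/28; -4/7 15/28]
x' = x̄ + K·y = [27/28, 19/28]
P' = (I − K·H)·P̄ = [83/14 47/14; 47/14 31/14]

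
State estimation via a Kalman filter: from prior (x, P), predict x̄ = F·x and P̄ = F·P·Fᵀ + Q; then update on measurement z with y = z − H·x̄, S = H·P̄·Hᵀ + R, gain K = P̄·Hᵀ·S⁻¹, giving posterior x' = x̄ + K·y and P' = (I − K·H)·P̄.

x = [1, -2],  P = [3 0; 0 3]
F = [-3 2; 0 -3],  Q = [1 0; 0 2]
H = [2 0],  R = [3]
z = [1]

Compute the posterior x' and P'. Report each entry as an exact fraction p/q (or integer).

x̄ = F·x = [-7, 6]
P̄ = F·P·Fᵀ + Q = [40 -18; -18 29]
y = z − H·x̄ = [15]
S = H·P̄·Hᵀ + R = [163]
K = P̄·Hᵀ·S⁻¹ = [80/163; -36/163]
x' = x̄ + K·y = [59/163, 438/163]
P' = (I − K·H)·P̄ = [120/163 -54/163; -54/163 3431/163]

x' = [59/163, 438/163]
P' = [120/163 -54/163; -54/163 3431/163]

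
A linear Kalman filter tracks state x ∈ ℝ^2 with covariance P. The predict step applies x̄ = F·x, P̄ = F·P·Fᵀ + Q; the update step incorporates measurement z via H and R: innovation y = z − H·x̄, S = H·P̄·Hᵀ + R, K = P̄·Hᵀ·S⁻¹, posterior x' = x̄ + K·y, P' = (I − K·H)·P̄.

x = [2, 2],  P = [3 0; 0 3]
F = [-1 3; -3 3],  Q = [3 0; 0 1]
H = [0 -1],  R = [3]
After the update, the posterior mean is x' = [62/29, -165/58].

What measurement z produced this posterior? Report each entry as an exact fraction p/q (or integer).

x̄ = F·x = [4, 0]
P̄ = F·P·Fᵀ + Q = [33 36; 36 55]
S = H·P̄·Hᵀ + R = [58]
K = P̄·Hᵀ·S⁻¹ = [-18/29; -55/58]
x' − x̄ = [-54/29, -165/58] = K·y
y = (KᵀK)⁻¹·Kᵀ·(x' − x̄) = [3]
z = y + H·x̄ = [3] + [0] = [3]

z = [3]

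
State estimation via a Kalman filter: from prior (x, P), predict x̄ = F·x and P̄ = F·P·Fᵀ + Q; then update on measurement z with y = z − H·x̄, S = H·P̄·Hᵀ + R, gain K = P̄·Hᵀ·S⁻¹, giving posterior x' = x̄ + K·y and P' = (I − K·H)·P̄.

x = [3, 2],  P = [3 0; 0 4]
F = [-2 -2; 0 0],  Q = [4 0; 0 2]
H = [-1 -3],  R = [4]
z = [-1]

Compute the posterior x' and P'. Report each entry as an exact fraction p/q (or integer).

x̄ = F·x = [-10, 0]
P̄ = F·P·Fᵀ + Q = [32 0; 0 2]
y = z − H·x̄ = [-11]
S = H·P̄·Hᵀ + R = [54]
K = P̄·Hᵀ·S⁻¹ = [-16/27; -1/9]
x' = x̄ + K·y = [-94/27, 11/9]
P' = (I − K·H)·P̄ = [352/27 -32/9; -32/9 4/3]

x' = [-94/27, 11/9]
P' = [352/27 -32/9; -32/9 4/3]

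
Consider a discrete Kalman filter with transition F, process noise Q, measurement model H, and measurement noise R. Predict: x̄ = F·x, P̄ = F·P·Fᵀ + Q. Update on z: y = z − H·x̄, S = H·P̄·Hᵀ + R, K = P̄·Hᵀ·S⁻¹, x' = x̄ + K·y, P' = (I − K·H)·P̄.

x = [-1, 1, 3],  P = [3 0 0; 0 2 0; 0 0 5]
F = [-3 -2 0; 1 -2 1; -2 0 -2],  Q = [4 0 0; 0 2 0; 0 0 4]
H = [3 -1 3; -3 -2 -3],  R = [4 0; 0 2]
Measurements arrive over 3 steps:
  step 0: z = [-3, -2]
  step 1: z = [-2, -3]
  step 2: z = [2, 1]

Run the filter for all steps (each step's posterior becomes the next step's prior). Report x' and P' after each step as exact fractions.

step 0: x' = [478336/144143, 229227/144143, -539646/144143], P' = [859110/144143 28162/144143 -855936/144143; 28162/144143 92430/144143 -59060/144143; -855936/144143 -59060/144143 884412/144143]
step 1: x' = [-552693721/1199583430, 1422222757/1199583430, 15380024/31567985], P' = [2610069947/599791715 -14249719/599791715 -132804076/31567985; -14249719/599791715 355349843/599791715 -5448688/31567985; -132804076/31567985 -5448688/31567985 134956532/31567985]
step 2: x' = [4268795405666/7387647516905, -8431046437522/7387647516905, -296934506166/1477529503381], P' = [30795047239906/7387647516905 -233031434082/7387647516905 -5947754920552/1477529503381; -233031434082/7387647516905 4367354391634/7387647516905 -243224390484/1477529503381; -5947754920552/1477529503381 -243224390484/1477529503381 6050918294420/1477529503381]

step 0: x̄ = F·x = [1, 0, -4]
step 0: P̄ = F·P·Fᵀ + Q = [39 -1 18; -1 18 -16; 18 -16 36]
step 0: y = z − H·x̄ = [6, -11]
step 0: S = H·P̄·Hᵀ + R = [1123 -912; -912 869]
step 0: K = P̄·Hᵀ·S⁻¹ = [-4660/144143 -32923/144143; -46281/144143 -46083/144143; 36122/144143 16346/144143]
step 0: x' = x̄ + K·y = [478336/144143, 229227/144143, -539646/144143]
step 0: P' = (I − K·H)·P̄ = [859110/144143 28162/144143 -855936/144143; 28162/144143 92430/144143 -59060/144143; -855936/144143 -59060/144143 884412/144143]
step 1: x̄ = F·x = [-1893462/144143, -519764/144143, 122620/144143]
step 1: P̄ = F·P·Fᵀ + Q = [9016226/144143 590966/144143 -104548/144143; 590966/144143 813248/144143 -186892/144143; -104548/144143 -186892/144143 703172/144143]
step 1: y = z − H·x̄ = [4504476/144143, -6784483/144143]
step 1: S = H·P̄·Hᵀ + R = [84558094/144143 -85178444/144143; -85178444/144143 93982884/144143]
step 1: K = P̄·Hᵀ·S⁻¹ = [68656807/599791715 -12204109/63135970; -177168554/599791715 -18809227/63135970; 2976514/31567985 2220004/31567985]
step 1: x' = x̄ + K·y = [-552693721/1199583430, 1422222757/1199583430, 15380024/31567985]
step 1: P' = (I − K·H)·P̄ = [2610069947/599791715 -14249719/599791715 -132804076/31567985; -14249719/599791715 355349843/599791715 -5448688/31567985; -132804076/31567985 -5448688/31567985 134956532/31567985]
step 2: x̄ = F·x = [-62440229/63135970, -2812698323/1199583430, -31747191/599791715]
step 2: P̄ = F·P·Fᵀ + Q = [1428431533/31567985 69003849/31567985 2613466/31567985; 69003849/31567985 3219771133/599791715 -726477498/599791715; 2613466/31567985 -726477498/599791715 2909923528/599791715]
step 2: y = z − H·x̄ = [1668022368/599791715, -1635077883/239916686]
step 2: S = H·P̄·Hᵀ + R = [273456273462/599791715 -53331830780/119958343; -53331830780/119958343 58487744965/119958343]
step 2: K = P̄·Hᵀ·S⁻¹ = [170092467276/1477529503381 -1351377521637/7387647516905; -435740727557/1477529503381 -2193624311881/7387647516905; 138178628022/1477529503381 88479329682/1477529503381]
step 2: x' = x̄ + K·y = [4268795405666/7387647516905, -8431046437522/7387647516905, -296934506166/1477529503381]
step 2: P' = (I − K·H)·P̄ = [30795047239906/7387647516905 -233031434082/7387647516905 -5947754920552/1477529503381; -233031434082/7387647516905 4367354391634/7387647516905 -243224390484/1477529503381; -5947754920552/1477529503381 -243224390484/1477529503381 6050918294420/1477529503381]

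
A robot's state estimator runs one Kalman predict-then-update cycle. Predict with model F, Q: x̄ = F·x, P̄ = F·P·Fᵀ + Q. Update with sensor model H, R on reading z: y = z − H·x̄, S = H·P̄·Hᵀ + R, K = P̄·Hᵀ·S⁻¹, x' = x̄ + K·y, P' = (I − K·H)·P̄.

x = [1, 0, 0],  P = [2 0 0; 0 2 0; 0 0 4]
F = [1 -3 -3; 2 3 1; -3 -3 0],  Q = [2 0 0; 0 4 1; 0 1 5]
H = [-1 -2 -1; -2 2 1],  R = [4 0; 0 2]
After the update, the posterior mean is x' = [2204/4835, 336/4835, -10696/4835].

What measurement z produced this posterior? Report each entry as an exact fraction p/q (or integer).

x̄ = F·x = [1, 2, -3]
P̄ = F·P·Fᵀ + Q = [58 -26 12; -26 34 -29; 12 -29 41]
S = H·P̄·Hᵀ + R = [43 15; 15 455]
K = P̄·Hᵀ·S⁻¹ = [-585/1934 -3219/9670; -364/967 1027/4835; 289/1934 -919/9670]
x' − x̄ = [-2631/4835, -9334/4835, 3809/4835] = K·y
y = (KᵀK)⁻¹·Kᵀ·(x' − x̄) = [4, -2]
z = y + H·x̄ = [4, -2] + [-2, -1] = [2, -3]

z = [2, -3]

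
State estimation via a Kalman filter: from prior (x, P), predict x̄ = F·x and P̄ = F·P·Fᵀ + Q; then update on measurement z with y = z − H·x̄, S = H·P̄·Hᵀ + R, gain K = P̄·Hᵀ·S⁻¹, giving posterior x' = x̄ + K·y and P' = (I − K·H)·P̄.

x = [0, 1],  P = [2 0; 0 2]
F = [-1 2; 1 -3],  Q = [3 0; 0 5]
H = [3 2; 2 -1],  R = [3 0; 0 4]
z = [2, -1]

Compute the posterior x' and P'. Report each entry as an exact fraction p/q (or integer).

x̄ = F·x = [2, -3]
P̄ = F·P·Fᵀ + Q = [13 -14; -14 25]
y = z − H·x̄ = [2, -8]
S = H·P̄·Hᵀ + R = [52 14; 14 137]
K = P̄·Hᵀ·S⁻¹ = [947/6928 963/3464; 919/3464 -717/1732]
x' = x̄ + K·y = [171/3464, 1459/1732]
P' = (I − K·H)·P̄ = [2607/6928 -1245/3464; -1245/3464 1623/1732]

x' = [171/3464, 1459/1732]
P' = [2607/6928 -1245/3464; -1245/3464 1623/1732]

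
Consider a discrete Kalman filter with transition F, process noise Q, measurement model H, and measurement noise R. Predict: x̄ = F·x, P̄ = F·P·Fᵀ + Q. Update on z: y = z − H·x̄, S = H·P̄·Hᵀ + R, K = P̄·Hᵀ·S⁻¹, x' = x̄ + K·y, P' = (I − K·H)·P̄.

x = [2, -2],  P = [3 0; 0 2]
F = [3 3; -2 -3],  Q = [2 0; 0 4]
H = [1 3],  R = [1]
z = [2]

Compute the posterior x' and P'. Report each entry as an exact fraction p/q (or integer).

x̄ = F·x = [0, 2]
P̄ = F·P·Fᵀ + Q = [47 -36; -36 34]
y = z − H·x̄ = [-4]
S = H·P̄·Hᵀ + R = [138]
K = P̄·Hᵀ·S⁻¹ = [-61/138; 11/23]
x' = x̄ + K·y = [122/69, 2/23]
P' = (I − K·H)·P̄ = [2765/138 -157/23; -157/23 56/23]

x' = [122/69, 2/23]
P' = [2765/138 -157/23; -157/23 56/23]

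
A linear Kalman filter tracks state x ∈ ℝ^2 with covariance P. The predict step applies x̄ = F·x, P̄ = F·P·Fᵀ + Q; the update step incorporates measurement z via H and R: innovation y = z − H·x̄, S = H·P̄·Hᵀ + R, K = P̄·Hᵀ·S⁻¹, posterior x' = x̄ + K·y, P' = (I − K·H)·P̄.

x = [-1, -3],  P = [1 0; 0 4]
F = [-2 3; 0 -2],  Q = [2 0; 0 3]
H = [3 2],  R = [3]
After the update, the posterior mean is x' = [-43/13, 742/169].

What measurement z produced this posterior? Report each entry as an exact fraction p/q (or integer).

z = [-1]

x̄ = F·x = [-7, 6]
P̄ = F·P·Fᵀ + Q = [42 -24; -24 19]
S = H·P̄·Hᵀ + R = [169]
K = P̄·Hᵀ·S⁻¹ = [6/13; -34/169]
x' − x̄ = [48/13, -272/169] = K·y
y = (KᵀK)⁻¹·Kᵀ·(x' − x̄) = [8]
z = y + H·x̄ = [8] + [-9] = [-1]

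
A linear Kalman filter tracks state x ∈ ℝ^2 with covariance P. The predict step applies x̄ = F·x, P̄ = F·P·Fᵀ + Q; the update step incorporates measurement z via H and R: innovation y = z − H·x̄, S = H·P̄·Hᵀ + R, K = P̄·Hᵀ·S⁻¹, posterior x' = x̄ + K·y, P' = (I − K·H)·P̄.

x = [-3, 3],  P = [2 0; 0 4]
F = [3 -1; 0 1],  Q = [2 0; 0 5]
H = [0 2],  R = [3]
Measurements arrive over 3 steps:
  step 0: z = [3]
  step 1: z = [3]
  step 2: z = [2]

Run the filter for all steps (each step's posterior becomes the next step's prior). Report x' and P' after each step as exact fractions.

step 0: x̄ = F·x = [-12, 3]
step 0: P̄ = F·P·Fᵀ + Q = [24 -4; -4 9]
step 0: y = z − H·x̄ = [-3]
step 0: S = H·P̄·Hᵀ + R = [39]
step 0: K = P̄·Hᵀ·S⁻¹ = [-8/39; 6/13]
step 0: x' = x̄ + K·y = [-148/13, 21/13]
step 0: P' = (I − K·H)·P̄ = [872/39 -4/13; -4/13 9/13]
step 1: x̄ = F·x = [-465/13, 21/13]
step 1: P̄ = F·P·Fᵀ + Q = [2675/13 -21/13; -21/13 74/13]
step 1: y = z − H·x̄ = [-3/13]
step 1: S = H·P̄·Hᵀ + R = [335/13]
step 1: K = P̄·Hᵀ·S⁻¹ = [-42/335; 148/335]
step 1: x' = x̄ + K·y = [-11973/335, 507/335]
step 1: P' = (I − K·H)·P̄ = [68797/335 -63/335; -63/335 222/335]
step 2: x̄ = F·x = [-36426/335, 507/335]
step 2: P̄ = F·P·Fᵀ + Q = [620443/335 -411/335; -411/335 1897/335]
step 2: y = z − H·x̄ = [-344/335]
step 2: S = H·P̄·Hᵀ + R = [8593/335]
step 2: K = P̄·Hᵀ·S⁻¹ = [-822/8593; 3794/8593]
step 2: x' = x̄ + K·y = [-933510/8593, 9109/8593]
step 2: P' = (I − K·H)·P̄ = [15912809/8593 -1233/8593; -1233/8593 5691/8593]

step 0: x' = [-148/13, 21/13], P' = [872/39 -4/13; -4/13 9/13]
step 1: x' = [-11973/335, 507/335], P' = [68797/335 -63/335; -63/335 222/335]
step 2: x' = [-933510/8593, 9109/8593], P' = [15912809/8593 -1233/8593; -1233/8593 5691/8593]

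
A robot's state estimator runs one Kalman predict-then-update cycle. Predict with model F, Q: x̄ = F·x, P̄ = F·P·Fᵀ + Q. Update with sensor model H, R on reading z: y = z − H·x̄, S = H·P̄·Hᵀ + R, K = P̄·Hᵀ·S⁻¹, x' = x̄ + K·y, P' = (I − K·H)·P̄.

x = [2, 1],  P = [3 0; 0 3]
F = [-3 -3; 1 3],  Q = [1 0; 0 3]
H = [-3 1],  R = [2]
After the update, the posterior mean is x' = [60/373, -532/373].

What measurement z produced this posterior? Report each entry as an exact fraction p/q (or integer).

z = [-2]

x̄ = F·x = [-9, 5]
P̄ = F·P·Fᵀ + Q = [55 -36; -36 33]
S = H·P̄·Hᵀ + R = [746]
K = P̄·Hᵀ·S⁻¹ = [-201/746; 141/746]
x' − x̄ = [3417/373, -2397/373] = K·y
y = (KᵀK)⁻¹·Kᵀ·(x' − x̄) = [-34]
z = y + H·x̄ = [-34] + [32] = [-2]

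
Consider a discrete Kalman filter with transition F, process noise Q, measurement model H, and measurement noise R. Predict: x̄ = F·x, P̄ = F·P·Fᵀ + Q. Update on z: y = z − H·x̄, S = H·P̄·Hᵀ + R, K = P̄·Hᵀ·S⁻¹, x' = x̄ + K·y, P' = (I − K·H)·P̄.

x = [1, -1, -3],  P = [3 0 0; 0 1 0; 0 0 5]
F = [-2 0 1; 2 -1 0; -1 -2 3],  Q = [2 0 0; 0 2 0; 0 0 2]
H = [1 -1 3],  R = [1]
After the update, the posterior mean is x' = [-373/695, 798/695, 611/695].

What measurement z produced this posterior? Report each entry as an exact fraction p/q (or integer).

z = [1]

x̄ = F·x = [-5, 3, -8]
P̄ = F·P·Fᵀ + Q = [19 -12 21; -12 15 -4; 21 -4 54]
S = H·P̄·Hᵀ + R = [695]
K = P̄·Hᵀ·S⁻¹ = [94/695; -39/695; 187/695]
x' − x̄ = [3102/695, -1287/695, 6171/695] = K·y
y = (KᵀK)⁻¹·Kᵀ·(x' − x̄) = [33]
z = y + H·x̄ = [33] + [-32] = [1]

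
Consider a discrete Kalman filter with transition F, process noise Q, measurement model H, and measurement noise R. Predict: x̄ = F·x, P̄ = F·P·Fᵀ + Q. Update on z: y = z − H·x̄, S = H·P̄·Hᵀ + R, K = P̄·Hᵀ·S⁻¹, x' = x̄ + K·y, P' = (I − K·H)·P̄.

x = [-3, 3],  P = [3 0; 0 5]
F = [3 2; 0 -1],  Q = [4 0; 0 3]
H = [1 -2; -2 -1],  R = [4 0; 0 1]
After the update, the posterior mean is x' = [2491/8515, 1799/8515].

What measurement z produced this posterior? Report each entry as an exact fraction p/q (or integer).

z = [-1, -1]

x̄ = F·x = [-3, -3]
P̄ = F·P·Fᵀ + Q = [51 -10; -10 8]
S = H·P̄·Hᵀ + R = [127 -116; -116 173]
K = P̄·Hᵀ·S⁻¹ = [1611/8515 -3448/8515; -3106/8515 -1492/8515]
x' − x̄ = [28036/8515, 27344/8515] = K·y
y = (KᵀK)⁻¹·Kᵀ·(x' − x̄) = [-4, -10]
z = y + H·x̄ = [-4, -10] + [3, 9] = [-1, -1]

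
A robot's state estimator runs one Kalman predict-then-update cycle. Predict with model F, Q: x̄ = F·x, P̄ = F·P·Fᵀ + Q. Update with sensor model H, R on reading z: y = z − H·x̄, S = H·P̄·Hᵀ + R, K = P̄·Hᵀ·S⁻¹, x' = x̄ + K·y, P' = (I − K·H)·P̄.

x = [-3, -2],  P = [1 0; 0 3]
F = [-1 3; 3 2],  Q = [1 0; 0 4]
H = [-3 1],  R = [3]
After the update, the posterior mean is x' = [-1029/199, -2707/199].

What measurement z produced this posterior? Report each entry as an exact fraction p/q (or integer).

z = [2]

x̄ = F·x = [-3, -13]
P̄ = F·P·Fᵀ + Q = [29 15; 15 25]
S = H·P̄·Hᵀ + R = [199]
K = P̄·Hᵀ·S⁻¹ = [-72/199; -20/199]
x' − x̄ = [-432/199, -120/199] = K·y
y = (KᵀK)⁻¹·Kᵀ·(x' − x̄) = [6]
z = y + H·x̄ = [6] + [-4] = [2]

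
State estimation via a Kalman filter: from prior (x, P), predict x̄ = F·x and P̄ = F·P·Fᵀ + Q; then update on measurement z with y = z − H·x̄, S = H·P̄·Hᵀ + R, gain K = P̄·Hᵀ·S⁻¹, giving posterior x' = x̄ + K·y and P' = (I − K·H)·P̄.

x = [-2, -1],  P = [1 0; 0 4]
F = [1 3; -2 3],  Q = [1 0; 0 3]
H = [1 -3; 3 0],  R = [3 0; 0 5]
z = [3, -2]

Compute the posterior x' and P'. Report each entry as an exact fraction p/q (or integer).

x̄ = F·x = [-5, 1]
P̄ = F·P·Fᵀ + Q = [38 34; 34 43]
y = z − H·x̄ = [11, 13]
S = H·P̄·Hᵀ + R = [224 -192; -192 347]
K = P̄·Hᵀ·S⁻¹ = [-10/1277 414/1277; -13381/40864 144/1277]
x' = x̄ + K·y = [-1113/1277, -46423/40864]
P' = (I − K·H)·P̄ = [690/1277 240/1277; 240/1277 15941/40864]

x' = [-1113/1277, -46423/40864]
P' = [690/1277 240/1277; 240/1277 15941/40864]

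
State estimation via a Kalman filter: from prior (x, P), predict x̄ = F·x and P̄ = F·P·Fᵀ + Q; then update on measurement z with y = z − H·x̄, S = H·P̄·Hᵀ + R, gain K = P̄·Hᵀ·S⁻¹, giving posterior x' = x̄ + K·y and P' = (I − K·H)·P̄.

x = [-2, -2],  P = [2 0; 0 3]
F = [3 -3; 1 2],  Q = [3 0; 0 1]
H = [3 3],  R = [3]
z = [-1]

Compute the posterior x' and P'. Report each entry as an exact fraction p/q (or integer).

x' = [306/59, -657/118]
P' = [888/59 -870/59; -870/59 1743/118]

x̄ = F·x = [0, -6]
P̄ = F·P·Fᵀ + Q = [48 -12; -12 15]
y = z − H·x̄ = [17]
S = H·P̄·Hᵀ + R = [354]
K = P̄·Hᵀ·S⁻¹ = [18/59; 3/118]
x' = x̄ + K·y = [306/59, -657/118]
P' = (I − K·H)·P̄ = [888/59 -870/59; -870/59 1743/118]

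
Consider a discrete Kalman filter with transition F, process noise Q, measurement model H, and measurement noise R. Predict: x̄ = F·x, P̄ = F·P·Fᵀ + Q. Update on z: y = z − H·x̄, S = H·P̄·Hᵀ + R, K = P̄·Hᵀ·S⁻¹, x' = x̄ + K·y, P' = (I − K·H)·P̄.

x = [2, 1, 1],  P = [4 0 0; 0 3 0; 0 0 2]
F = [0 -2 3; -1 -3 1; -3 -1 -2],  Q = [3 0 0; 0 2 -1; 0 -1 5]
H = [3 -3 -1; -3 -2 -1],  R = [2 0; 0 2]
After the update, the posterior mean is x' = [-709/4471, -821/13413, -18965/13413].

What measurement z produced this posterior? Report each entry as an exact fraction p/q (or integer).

z = [1, 2]

x̄ = F·x = [1, -4, -9]
P̄ = F·P·Fᵀ + Q = [33 24 -6; 24 35 16; -6 16 52]
S = H·P̄·Hᵀ + R = [366 117; 117 807]
K = P̄·Hᵀ·S⁻¹ = [4792/31297 -6163/31297; -7019/93891 -17365/93891; -29168/93891 -1150/31297]
x' − x̄ = [-5180/4471, 52831/13413, 101752/13413] = K·y
y = (KᵀK)⁻¹·Kᵀ·(x' − x̄) = [-23, -12]
z = y + H·x̄ = [-23, -12] + [24, 14] = [1, 2]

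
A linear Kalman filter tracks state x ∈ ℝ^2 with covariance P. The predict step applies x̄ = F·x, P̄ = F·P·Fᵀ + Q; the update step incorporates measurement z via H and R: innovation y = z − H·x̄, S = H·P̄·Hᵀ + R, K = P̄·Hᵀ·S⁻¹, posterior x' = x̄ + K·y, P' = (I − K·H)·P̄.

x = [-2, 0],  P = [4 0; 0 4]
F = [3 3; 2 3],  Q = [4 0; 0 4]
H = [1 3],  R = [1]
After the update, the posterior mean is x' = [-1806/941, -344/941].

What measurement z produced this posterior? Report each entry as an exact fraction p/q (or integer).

x̄ = F·x = [-6, -4]
P̄ = F·P·Fᵀ + Q = [76 60; 60 56]
S = H·P̄·Hᵀ + R = [941]
K = P̄·Hᵀ·S⁻¹ = [256/941; 228/941]
x' − x̄ = [3840/941, 3420/941] = K·y
y = (KᵀK)⁻¹·Kᵀ·(x' − x̄) = [15]
z = y + H·x̄ = [15] + [-18] = [-3]

z = [-3]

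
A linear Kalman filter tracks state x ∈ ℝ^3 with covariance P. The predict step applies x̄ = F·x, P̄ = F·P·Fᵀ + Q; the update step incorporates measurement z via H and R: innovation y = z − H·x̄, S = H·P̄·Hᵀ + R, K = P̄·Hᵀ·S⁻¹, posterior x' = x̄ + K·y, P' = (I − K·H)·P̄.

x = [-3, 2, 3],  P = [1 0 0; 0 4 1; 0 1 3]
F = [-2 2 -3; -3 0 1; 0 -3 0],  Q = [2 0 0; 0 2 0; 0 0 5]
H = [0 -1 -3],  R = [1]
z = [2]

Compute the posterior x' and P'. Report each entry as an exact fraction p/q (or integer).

x̄ = F·x = [1, 12, -6]
P̄ = F·P·Fᵀ + Q = [37 -1 -15; -1 14 -3; -15 -3 41]
y = z − H·x̄ = [-4]
S = H·P̄·Hᵀ + R = [366]
K = P̄·Hᵀ·S⁻¹ = [23/183; -5/366; -20/61]
x' = x̄ + K·y = [91/183, 2206/183, -286/61]
P' = (I − K·H)·P̄ = [5713/183 -68/183 5/61; -68/183 5099/366 -283/61; 5/61 -283/61 101/61]

x' = [91/183, 2206/183, -286/61]
P' = [5713/183 -68/183 5/61; -68/183 5099/366 -283/61; 5/61 -283/61 101/61]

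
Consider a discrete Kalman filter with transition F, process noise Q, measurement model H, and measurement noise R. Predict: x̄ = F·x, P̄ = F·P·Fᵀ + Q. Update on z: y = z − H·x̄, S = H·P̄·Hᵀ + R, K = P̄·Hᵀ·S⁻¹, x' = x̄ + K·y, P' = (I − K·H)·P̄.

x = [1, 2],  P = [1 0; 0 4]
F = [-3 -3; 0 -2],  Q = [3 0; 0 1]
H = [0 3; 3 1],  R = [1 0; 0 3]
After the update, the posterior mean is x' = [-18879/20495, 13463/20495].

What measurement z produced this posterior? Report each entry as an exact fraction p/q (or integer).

z = [2, -2]

x̄ = F·x = [-9, -4]
P̄ = F·P·Fᵀ + Q = [48 24; 24 17]
S = H·P̄·Hᵀ + R = [154 267; 267 596]
K = P̄·Hᵀ·S⁻¹ = [-1944/20495 6648/20495; 6633/20495 89/20495]
x' − x̄ = [165576/20495, 95443/20495] = K·y
y = (KᵀK)⁻¹·Kᵀ·(x' − x̄) = [14, 29]
z = y + H·x̄ = [14, 29] + [-12, -31] = [2, -2]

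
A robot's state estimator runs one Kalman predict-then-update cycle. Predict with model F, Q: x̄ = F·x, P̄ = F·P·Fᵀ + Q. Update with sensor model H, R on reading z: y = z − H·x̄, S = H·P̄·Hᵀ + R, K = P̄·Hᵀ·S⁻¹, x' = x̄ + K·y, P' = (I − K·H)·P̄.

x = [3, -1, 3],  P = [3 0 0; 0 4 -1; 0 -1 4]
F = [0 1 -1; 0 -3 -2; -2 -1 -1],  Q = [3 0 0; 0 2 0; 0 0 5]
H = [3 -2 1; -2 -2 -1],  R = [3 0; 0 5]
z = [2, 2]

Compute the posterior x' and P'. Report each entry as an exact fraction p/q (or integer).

x' = [95128/77419, -58581/77419, -265192/77419]
P' = [162627/77419 40820/77419 -363149/77419; 40820/77419 48463/77419 -72511/77419; -363149/77419 -72511/77419 951040/77419]

x̄ = F·x = [-4, -3, -8]
P̄ = F·P·Fᵀ + Q = [13 -5 0; -5 42 15; 0 15 23]
y = z − H·x̄ = [16, -20]
S = H·P̄·Hᵀ + R = [311 77; 77 268]
K = P̄·Hᵀ·S⁻¹ = [14364/77419 -8749/77419; -15659/77419 -21211/77419; 2205/77419 -15944/77419]
x' = x̄ + K·y = [95128/77419, -58581/77419, -265192/77419]
P' = (I − K·H)·P̄ = [162627/77419 40820/77419 -363149/77419; 40820/77419 48463/77419 -72511/77419; -363149/77419 -72511/77419 951040/77419]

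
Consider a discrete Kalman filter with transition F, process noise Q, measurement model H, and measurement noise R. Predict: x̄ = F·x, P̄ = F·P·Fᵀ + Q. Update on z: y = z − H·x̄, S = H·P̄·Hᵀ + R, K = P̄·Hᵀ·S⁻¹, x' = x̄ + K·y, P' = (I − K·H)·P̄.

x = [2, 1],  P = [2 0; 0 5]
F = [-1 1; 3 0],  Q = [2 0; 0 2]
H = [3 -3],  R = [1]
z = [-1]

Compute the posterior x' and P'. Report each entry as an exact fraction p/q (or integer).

x' = [53/37, 66/37]
P' = [261/74 129/37; 129/37 658/185]

x̄ = F·x = [-1, 6]
P̄ = F·P·Fᵀ + Q = [9 -6; -6 20]
y = z − H·x̄ = [20]
S = H·P̄·Hᵀ + R = [370]
K = P̄·Hᵀ·S⁻¹ = [9/74; -39/185]
x' = x̄ + K·y = [53/37, 66/37]
P' = (I − K·H)·P̄ = [261/74 129/37; 129/37 658/185]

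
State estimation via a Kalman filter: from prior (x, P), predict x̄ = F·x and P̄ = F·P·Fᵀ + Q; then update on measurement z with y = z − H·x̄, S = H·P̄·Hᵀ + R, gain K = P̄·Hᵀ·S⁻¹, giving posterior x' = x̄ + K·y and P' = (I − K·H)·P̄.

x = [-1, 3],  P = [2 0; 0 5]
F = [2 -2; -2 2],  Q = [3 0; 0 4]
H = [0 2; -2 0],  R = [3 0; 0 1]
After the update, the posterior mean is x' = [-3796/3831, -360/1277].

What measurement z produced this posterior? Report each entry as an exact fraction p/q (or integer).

z = [-1, 2]

x̄ = F·x = [-8, 8]
P̄ = F·P·Fᵀ + Q = [31 -28; -28 32]
S = H·P̄·Hᵀ + R = [131 112; 112 125]
K = P̄·Hᵀ·S⁻¹ = [-56/3831 -1850/3831; 576/1277 56/1277]
x' − x̄ = [26852/3831, -10576/1277] = K·y
y = (KᵀK)⁻¹·Kᵀ·(x' − x̄) = [-17, -14]
z = y + H·x̄ = [-17, -14] + [16, 16] = [-1, 2]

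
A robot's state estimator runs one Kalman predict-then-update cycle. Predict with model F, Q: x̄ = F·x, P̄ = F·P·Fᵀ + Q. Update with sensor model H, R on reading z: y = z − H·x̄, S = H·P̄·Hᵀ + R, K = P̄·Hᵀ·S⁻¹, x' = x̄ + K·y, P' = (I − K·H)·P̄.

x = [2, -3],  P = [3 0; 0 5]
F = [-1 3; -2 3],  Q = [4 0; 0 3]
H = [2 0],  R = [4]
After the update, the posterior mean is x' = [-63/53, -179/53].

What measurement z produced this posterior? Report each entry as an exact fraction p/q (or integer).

z = [-2]

x̄ = F·x = [-11, -13]
P̄ = F·P·Fᵀ + Q = [52 51; 51 60]
S = H·P̄·Hᵀ + R = [212]
K = P̄·Hᵀ·S⁻¹ = [26/53; 51/106]
x' − x̄ = [520/53, 510/53] = K·y
y = (KᵀK)⁻¹·Kᵀ·(x' − x̄) = [20]
z = y + H·x̄ = [20] + [-22] = [-2]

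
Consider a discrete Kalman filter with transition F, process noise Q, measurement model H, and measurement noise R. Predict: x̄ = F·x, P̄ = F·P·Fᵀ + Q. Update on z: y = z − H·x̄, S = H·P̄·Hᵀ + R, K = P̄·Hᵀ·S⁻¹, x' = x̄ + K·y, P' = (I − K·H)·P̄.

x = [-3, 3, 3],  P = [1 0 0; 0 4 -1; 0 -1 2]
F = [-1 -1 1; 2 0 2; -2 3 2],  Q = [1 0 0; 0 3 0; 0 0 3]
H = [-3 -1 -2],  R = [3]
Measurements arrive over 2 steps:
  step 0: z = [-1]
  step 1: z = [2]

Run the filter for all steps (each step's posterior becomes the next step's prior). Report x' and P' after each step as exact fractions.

step 0: x' = [-103/49, -575/98, 683/98], P' = [390/49 81/49 -618/49; 81/49 2411/196 -1657/196; -618/49 -1657/196 4619/196]
step 1: x' = [279116/46951, 263235/46951, -1191661/93902], P' = [951214/46951 595557/46951 -1713609/46951; 595557/46951 631775/46951 -2408357/93902; -1713609/46951 -2408357/93902 12754685/187804]

step 0: x̄ = F·x = [3, 0, 21]
step 0: P̄ = F·P·Fᵀ + Q = [10 4 -7; 4 15 -2; -7 -2 39]
step 0: y = z − H·x̄ = [50]
step 0: S = H·P̄·Hᵀ + R = [196]
step 0: K = P̄·Hᵀ·S⁻¹ = [-5/49; -23/196; -55/196]
step 0: x' = x̄ + K·y = [-103/49, -575/98, 683/98]
step 0: P' = (I − K·H)·P̄ = [390/49 81/49 -618/49; 81/49 2411/196 -1657/196; -618/49 -1657/196 4619/196]
step 1: x̄ = F·x = [732/49, 477/49, 53/98]
step 1: P̄ = F·P·Fᵀ + Q = [4423/49 2196/49 3258/49; 2196/49 1382/49 2119/98; 3258/49 2119/98 43007/196]
step 1: y = z − H·x̄ = [2824/49]
step 1: S = H·P̄·Hᵀ + R = [140853/49]
step 1: K = P̄·Hᵀ·S⁻¹ = [-7327/46951; -3363/46951; -10779/46951]
step 1: x' = x̄ + K·y = [279116/46951, 263235/46951, -1191661/93902]
step 1: P' = (I − K·H)·P̄ = [951214/46951 595557/46951 -1713609/46951; 595557/46951 631775/46951 -2408357/93902; -1713609/46951 -2408357/93902 12754685/187804]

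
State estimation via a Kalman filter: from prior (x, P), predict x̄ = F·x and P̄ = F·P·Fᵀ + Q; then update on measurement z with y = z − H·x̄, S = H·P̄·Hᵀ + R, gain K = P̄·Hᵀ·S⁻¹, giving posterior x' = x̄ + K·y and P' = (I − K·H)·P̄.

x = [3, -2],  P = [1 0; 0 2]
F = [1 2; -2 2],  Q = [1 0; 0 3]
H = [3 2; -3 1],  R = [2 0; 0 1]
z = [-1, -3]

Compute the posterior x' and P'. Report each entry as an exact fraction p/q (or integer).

x̄ = F·x = [-1, -10]
P̄ = F·P·Fᵀ + Q = [10 6; 6 15]
y = z − H·x̄ = [22, 4]
S = H·P̄·Hᵀ + R = [224 -78; -78 70]
K = P̄·Hᵀ·S⁻¹ = [267/2399 -525/2399; 1563/4798 768/2399]
x' = x̄ + K·y = [1375/2399, -3725/2399]
P' = (I − K·H)·P̄ = [176/2399 3/2399; 3/2399 777/2399]

x' = [1375/2399, -3725/2399]
P' = [176/2399 3/2399; 3/2399 777/2399]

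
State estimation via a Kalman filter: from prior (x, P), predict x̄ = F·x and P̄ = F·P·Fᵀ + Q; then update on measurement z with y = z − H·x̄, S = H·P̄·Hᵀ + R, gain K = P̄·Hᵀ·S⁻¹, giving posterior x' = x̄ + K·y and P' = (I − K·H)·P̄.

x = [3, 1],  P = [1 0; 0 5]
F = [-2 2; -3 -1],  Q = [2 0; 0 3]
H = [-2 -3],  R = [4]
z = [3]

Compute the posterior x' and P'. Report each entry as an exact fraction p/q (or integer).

x̄ = F·x = [-4, -10]
P̄ = F·P·Fᵀ + Q = [26 -4; -4 17]
y = z − H·x̄ = [-35]
S = H·P̄·Hᵀ + R = [213]
K = P̄·Hᵀ·S⁻¹ = [-40/213; -43/213]
x' = x̄ + K·y = [548/213, -625/213]
P' = (I − K·H)·P̄ = [3938/213 -2572/213; -2572/213 1772/213]

x' = [548/213, -625/213]
P' = [3938/213 -2572/213; -2572/213 1772/213]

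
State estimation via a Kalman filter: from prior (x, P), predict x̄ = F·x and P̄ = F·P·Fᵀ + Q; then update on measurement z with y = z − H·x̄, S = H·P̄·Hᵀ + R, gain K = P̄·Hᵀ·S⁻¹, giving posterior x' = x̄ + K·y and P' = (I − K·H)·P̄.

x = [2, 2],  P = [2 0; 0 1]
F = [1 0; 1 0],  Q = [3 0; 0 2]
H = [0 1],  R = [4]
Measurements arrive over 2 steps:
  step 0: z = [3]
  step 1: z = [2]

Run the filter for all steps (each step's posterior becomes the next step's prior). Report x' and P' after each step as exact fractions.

step 0: x̄ = F·x = [2, 2]
step 0: P̄ = F·P·Fᵀ + Q = [5 2; 2 4]
step 0: y = z − H·x̄ = [1]
step 0: S = H·P̄·Hᵀ + R = [8]
step 0: K = P̄·Hᵀ·S⁻¹ = [1/4; 1/2]
step 0: x' = x̄ + K·y = [9/4, 5/2]
step 0: P' = (I − K·H)·P̄ = [9/2 1; 1 2]
step 1: x̄ = F·x = [9/4, 9/4]
step 1: P̄ = F·P·Fᵀ + Q = [15/2 9/2; 9/2 13/2]
step 1: y = z − H·x̄ = [-1/4]
step 1: S = H·P̄·Hᵀ + R = [21/2]
step 1: K = P̄·Hᵀ·S⁻¹ = [3/7; 13/21]
step 1: x' = x̄ + K·y = [15/7, 44/21]
step 1: P' = (I − K·H)·P̄ = [39/7 12/7; 12/7 52/21]

step 0: x' = [9/4, 5/2], P' = [9/2 1; 1 2]
step 1: x' = [15/7, 44/21], P' = [39/7 12/7; 12/7 52/21]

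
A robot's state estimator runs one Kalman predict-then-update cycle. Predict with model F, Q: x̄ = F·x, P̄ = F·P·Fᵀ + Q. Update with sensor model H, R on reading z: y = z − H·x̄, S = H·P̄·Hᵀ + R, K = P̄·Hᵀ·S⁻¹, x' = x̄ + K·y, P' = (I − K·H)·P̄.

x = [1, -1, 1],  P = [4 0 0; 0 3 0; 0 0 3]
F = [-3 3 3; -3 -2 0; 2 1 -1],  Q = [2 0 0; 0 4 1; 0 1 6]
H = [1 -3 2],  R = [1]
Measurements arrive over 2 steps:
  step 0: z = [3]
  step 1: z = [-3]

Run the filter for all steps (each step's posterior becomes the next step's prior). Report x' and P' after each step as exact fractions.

step 0: x̄ = F·x = [-3, -1, 0]
step 0: P̄ = F·P·Fᵀ + Q = [92 18 -24; 18 52 -29; -24 -29 28]
step 0: y = z − H·x̄ = [3]
step 0: S = H·P̄·Hᵀ + R = [817]
step 0: K = P̄·Hᵀ·S⁻¹ = [-10/817; -196/817; 119/817]
step 0: x' = x̄ + K·y = [-2481/817, -1405/817, 357/817]
step 0: P' = (I − K·H)·P̄ = [75064/817 12746/817 -18418/817; 12746/817 4068/817 -369/817; -18418/817 -369/817 8715/817]
step 1: x̄ = F·x = [4299/817, 10253/817, -6724/817]
step 1: P̄ = F·P·Fᵀ + Q = [887711/817 780906/817 -591849/817; 780906/817 848068/817 -602917/817; -591849/817 -602917/817 443335/817]
step 1: y = z − H·x̄ = [37457/817]
step 1: S = H·P̄·Hᵀ + R = [10476652/817]
step 1: K = P̄·Hᵀ·S⁻¹ = [-2638705/10476652; -742283/2619163; 525893/2619163]
step 1: x' = x̄ + K·y = [-65849261/10476652, -1162076/2619163, 2554617/2619163]
step 1: P' = (I − K·H)·P̄ = [2861046691/10476652 106063939/2619163 -198864766/2619163; 106063939/2619163 21165384/2619163 -21655035/2619163; -198864766/2619163 -21655035/2619163 67212777/2619163]

step 0: x' = [-2481/817, -1405/817, 357/817], P' = [75064/817 12746/817 -18418/817; 12746/817 4068/817 -369/817; -18418/817 -369/817 8715/817]
step 1: x' = [-65849261/10476652, -1162076/2619163, 2554617/2619163], P' = [2861046691/10476652 106063939/2619163 -198864766/2619163; 106063939/2619163 21165384/2619163 -21655035/2619163; -198864766/2619163 -21655035/2619163 67212777/2619163]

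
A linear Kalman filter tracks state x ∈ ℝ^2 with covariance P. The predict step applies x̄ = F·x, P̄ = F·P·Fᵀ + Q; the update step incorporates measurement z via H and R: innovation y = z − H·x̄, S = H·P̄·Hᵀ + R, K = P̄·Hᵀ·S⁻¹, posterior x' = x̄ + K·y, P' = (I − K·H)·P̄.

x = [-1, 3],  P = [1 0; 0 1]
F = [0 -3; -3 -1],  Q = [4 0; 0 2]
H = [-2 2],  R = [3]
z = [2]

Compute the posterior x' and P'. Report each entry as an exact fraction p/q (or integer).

x̄ = F·x = [-9, 0]
P̄ = F·P·Fᵀ + Q = [13 3; 3 12]
y = z − H·x̄ = [-16]
S = H·P̄·Hᵀ + R = [79]
K = P̄·Hᵀ·S⁻¹ = [-20/79; 18/79]
x' = x̄ + K·y = [-391/79, -288/79]
P' = (I − K·H)·P̄ = [627/79 597/79; 597/79 624/79]

x' = [-391/79, -288/79]
P' = [627/79 597/79; 597/79 624/79]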